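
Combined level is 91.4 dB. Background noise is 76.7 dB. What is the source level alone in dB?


Given values:
  L_total = 91.4 dB, L_bg = 76.7 dB
Formula: L_source = 10 * log10(10^(L_total/10) - 10^(L_bg/10))
Convert to linear:
  10^(91.4/10) = 1380384264.6029
  10^(76.7/10) = 46773514.1287
Difference: 1380384264.6029 - 46773514.1287 = 1333610750.4742
L_source = 10 * log10(1333610750.4742) = 91.25

91.25 dB


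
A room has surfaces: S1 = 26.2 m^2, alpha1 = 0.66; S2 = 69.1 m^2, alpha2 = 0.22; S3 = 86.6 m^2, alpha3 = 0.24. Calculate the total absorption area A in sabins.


Given surfaces:
  Surface 1: 26.2 * 0.66 = 17.292
  Surface 2: 69.1 * 0.22 = 15.202
  Surface 3: 86.6 * 0.24 = 20.784
Formula: A = sum(Si * alpha_i)
A = 17.292 + 15.202 + 20.784
A = 53.28

53.28 sabins


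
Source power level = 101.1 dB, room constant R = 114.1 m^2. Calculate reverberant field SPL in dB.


Given values:
  Lw = 101.1 dB, R = 114.1 m^2
Formula: SPL = Lw + 10 * log10(4 / R)
Compute 4 / R = 4 / 114.1 = 0.035057
Compute 10 * log10(0.035057) = -14.5523
SPL = 101.1 + (-14.5523) = 86.55

86.55 dB


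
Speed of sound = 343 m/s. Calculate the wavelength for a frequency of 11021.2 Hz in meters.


Given values:
  c = 343 m/s, f = 11021.2 Hz
Formula: lambda = c / f
lambda = 343 / 11021.2
lambda = 0.0311

0.0311 m


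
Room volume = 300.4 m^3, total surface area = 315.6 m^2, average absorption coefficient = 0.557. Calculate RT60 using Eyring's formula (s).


Given values:
  V = 300.4 m^3, S = 315.6 m^2, alpha = 0.557
Formula: RT60 = 0.161 * V / (-S * ln(1 - alpha))
Compute ln(1 - 0.557) = ln(0.443) = -0.814186
Denominator: -315.6 * -0.814186 = 256.9571
Numerator: 0.161 * 300.4 = 48.3644
RT60 = 48.3644 / 256.9571 = 0.188

0.188 s


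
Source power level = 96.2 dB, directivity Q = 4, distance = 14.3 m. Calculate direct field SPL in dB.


Given values:
  Lw = 96.2 dB, Q = 4, r = 14.3 m
Formula: SPL = Lw + 10 * log10(Q / (4 * pi * r^2))
Compute 4 * pi * r^2 = 4 * pi * 14.3^2 = 2569.6971
Compute Q / denom = 4 / 2569.6971 = 0.0015566
Compute 10 * log10(0.0015566) = -28.0782
SPL = 96.2 + (-28.0782) = 68.12

68.12 dB


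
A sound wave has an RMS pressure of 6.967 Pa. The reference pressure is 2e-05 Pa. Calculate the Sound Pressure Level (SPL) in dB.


Given values:
  p = 6.967 Pa
  p_ref = 2e-05 Pa
Formula: SPL = 20 * log10(p / p_ref)
Compute ratio: p / p_ref = 6.967 / 2e-05 = 348350
Compute log10: log10(348350) = 5.542016
Multiply: SPL = 20 * 5.542016 = 110.84

110.84 dB


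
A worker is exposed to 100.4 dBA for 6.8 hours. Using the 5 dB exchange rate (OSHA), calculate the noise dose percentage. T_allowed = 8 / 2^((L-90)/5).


Given values:
  L = 100.4 dBA, T = 6.8 hours
Formula: T_allowed = 8 / 2^((L - 90) / 5)
Compute exponent: (100.4 - 90) / 5 = 2.08
Compute 2^(2.08) = 4.228072
T_allowed = 8 / 4.228072 = 1.892115 hours
Dose = (T / T_allowed) * 100
Dose = (6.8 / 1.892115) * 100 = 359.39

359.39 %


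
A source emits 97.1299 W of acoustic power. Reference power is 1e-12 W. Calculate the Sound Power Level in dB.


Given values:
  W = 97.1299 W
  W_ref = 1e-12 W
Formula: SWL = 10 * log10(W / W_ref)
Compute ratio: W / W_ref = 97129900000000
Compute log10: log10(97129900000000) = 13.987353
Multiply: SWL = 10 * 13.987353 = 139.87

139.87 dB


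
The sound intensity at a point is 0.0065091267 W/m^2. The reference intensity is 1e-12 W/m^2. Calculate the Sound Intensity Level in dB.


Given values:
  I = 0.0065091267 W/m^2
  I_ref = 1e-12 W/m^2
Formula: SIL = 10 * log10(I / I_ref)
Compute ratio: I / I_ref = 6509126700
Compute log10: log10(6509126700) = 9.813523
Multiply: SIL = 10 * 9.813523 = 98.14

98.14 dB


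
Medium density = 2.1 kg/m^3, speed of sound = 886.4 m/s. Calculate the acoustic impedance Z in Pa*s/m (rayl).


Given values:
  rho = 2.1 kg/m^3
  c = 886.4 m/s
Formula: Z = rho * c
Z = 2.1 * 886.4
Z = 1861.44

1861.44 rayl


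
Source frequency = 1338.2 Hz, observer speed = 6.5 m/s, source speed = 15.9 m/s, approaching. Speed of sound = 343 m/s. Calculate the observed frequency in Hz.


Given values:
  f_s = 1338.2 Hz, v_o = 6.5 m/s, v_s = 15.9 m/s
  Direction: approaching
Formula: f_o = f_s * (c + v_o) / (c - v_s)
Numerator: c + v_o = 343 + 6.5 = 349.5
Denominator: c - v_s = 343 - 15.9 = 327.1
f_o = 1338.2 * 349.5 / 327.1 = 1429.84

1429.84 Hz


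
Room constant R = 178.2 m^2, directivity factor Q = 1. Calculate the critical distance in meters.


Given values:
  R = 178.2 m^2, Q = 1
Formula: d_c = 0.141 * sqrt(Q * R)
Compute Q * R = 1 * 178.2 = 178.2
Compute sqrt(178.2) = 13.3492
d_c = 0.141 * 13.3492 = 1.882

1.882 m


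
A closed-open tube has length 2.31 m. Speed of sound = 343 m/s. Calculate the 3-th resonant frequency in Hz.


Given values:
  Tube type: closed-open, L = 2.31 m, c = 343 m/s, n = 3
Formula: f_n = (2n - 1) * c / (4 * L)
Compute 2n - 1 = 2*3 - 1 = 5
Compute 4 * L = 4 * 2.31 = 9.24
f = 5 * 343 / 9.24
f = 185.61

185.61 Hz


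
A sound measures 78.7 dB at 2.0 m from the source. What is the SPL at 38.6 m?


Given values:
  SPL1 = 78.7 dB, r1 = 2.0 m, r2 = 38.6 m
Formula: SPL2 = SPL1 - 20 * log10(r2 / r1)
Compute ratio: r2 / r1 = 38.6 / 2.0 = 19.3
Compute log10: log10(19.3) = 1.285557
Compute drop: 20 * 1.285557 = 25.7111
SPL2 = 78.7 - 25.7111 = 52.99

52.99 dB


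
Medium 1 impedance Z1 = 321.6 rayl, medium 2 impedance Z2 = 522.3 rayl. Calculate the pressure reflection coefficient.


Given values:
  Z1 = 321.6 rayl, Z2 = 522.3 rayl
Formula: R = (Z2 - Z1) / (Z2 + Z1)
Numerator: Z2 - Z1 = 522.3 - 321.6 = 200.7
Denominator: Z2 + Z1 = 522.3 + 321.6 = 843.9
R = 200.7 / 843.9 = 0.2378

0.2378


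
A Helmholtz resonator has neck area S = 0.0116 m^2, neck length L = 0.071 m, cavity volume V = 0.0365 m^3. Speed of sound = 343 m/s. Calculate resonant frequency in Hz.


Given values:
  S = 0.0116 m^2, L = 0.071 m, V = 0.0365 m^3, c = 343 m/s
Formula: f = (c / (2*pi)) * sqrt(S / (V * L))
Compute V * L = 0.0365 * 0.071 = 0.0025915
Compute S / (V * L) = 0.0116 / 0.0025915 = 4.4762
Compute sqrt(4.4762) = 2.115703
Compute c / (2*pi) = 343 / 6.283185 = 54.590148
f = 54.590148 * 2.115703 = 115.5

115.5 Hz


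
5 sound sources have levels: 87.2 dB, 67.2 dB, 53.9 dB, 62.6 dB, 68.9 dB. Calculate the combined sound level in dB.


Formula: L_total = 10 * log10( sum(10^(Li/10)) )
  Source 1: 10^(87.2/10) = 524807460.2498
  Source 2: 10^(67.2/10) = 5248074.6025
  Source 3: 10^(53.9/10) = 245470.8916
  Source 4: 10^(62.6/10) = 1819700.8586
  Source 5: 10^(68.9/10) = 7762471.1663
Sum of linear values = 539883177.7688
L_total = 10 * log10(539883177.7688) = 87.32

87.32 dB


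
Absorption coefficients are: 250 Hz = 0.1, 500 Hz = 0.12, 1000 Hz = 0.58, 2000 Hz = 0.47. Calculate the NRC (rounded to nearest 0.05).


Given values:
  a_250 = 0.1, a_500 = 0.12
  a_1000 = 0.58, a_2000 = 0.47
Formula: NRC = (a250 + a500 + a1000 + a2000) / 4
Sum = 0.1 + 0.12 + 0.58 + 0.47 = 1.27
NRC = 1.27 / 4 = 0.3175
Rounded to nearest 0.05: 0.3

0.3


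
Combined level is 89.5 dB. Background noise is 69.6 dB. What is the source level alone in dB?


Given values:
  L_total = 89.5 dB, L_bg = 69.6 dB
Formula: L_source = 10 * log10(10^(L_total/10) - 10^(L_bg/10))
Convert to linear:
  10^(89.5/10) = 891250938.1337
  10^(69.6/10) = 9120108.3936
Difference: 891250938.1337 - 9120108.3936 = 882130829.7401
L_source = 10 * log10(882130829.7401) = 89.46

89.46 dB


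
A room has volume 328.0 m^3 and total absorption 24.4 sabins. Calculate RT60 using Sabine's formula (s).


Given values:
  V = 328.0 m^3
  A = 24.4 sabins
Formula: RT60 = 0.161 * V / A
Numerator: 0.161 * 328.0 = 52.808
RT60 = 52.808 / 24.4 = 2.164

2.164 s


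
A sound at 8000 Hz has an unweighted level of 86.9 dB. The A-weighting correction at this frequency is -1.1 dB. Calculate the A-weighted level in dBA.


Given values:
  SPL = 86.9 dB
  A-weighting at 8000 Hz = -1.1 dB
Formula: L_A = SPL + A_weight
L_A = 86.9 + (-1.1)
L_A = 85.8

85.8 dBA


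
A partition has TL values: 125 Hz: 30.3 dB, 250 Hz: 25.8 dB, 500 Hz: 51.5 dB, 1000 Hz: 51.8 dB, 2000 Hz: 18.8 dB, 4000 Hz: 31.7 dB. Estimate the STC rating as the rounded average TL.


Given TL values at each frequency:
  125 Hz: 30.3 dB
  250 Hz: 25.8 dB
  500 Hz: 51.5 dB
  1000 Hz: 51.8 dB
  2000 Hz: 18.8 dB
  4000 Hz: 31.7 dB
Formula: STC ~ round(average of TL values)
Sum = 30.3 + 25.8 + 51.5 + 51.8 + 18.8 + 31.7 = 209.9
Average = 209.9 / 6 = 34.98
Rounded: 35

35


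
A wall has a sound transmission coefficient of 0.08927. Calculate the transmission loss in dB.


Given values:
  tau = 0.08927
Formula: TL = 10 * log10(1 / tau)
Compute 1 / tau = 1 / 0.08927 = 11.202
Compute log10(11.202) = 1.049296
TL = 10 * 1.049296 = 10.49

10.49 dB


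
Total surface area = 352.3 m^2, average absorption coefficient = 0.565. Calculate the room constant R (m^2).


Given values:
  S = 352.3 m^2, alpha = 0.565
Formula: R = S * alpha / (1 - alpha)
Numerator: 352.3 * 0.565 = 199.0495
Denominator: 1 - 0.565 = 0.435
R = 199.0495 / 0.435 = 457.59

457.59 m^2


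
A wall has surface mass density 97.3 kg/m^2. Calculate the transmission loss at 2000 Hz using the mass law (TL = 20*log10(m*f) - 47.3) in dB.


Given values:
  m = 97.3 kg/m^2, f = 2000 Hz
Formula: TL = 20 * log10(m * f) - 47.3
Compute m * f = 97.3 * 2000 = 194600.0
Compute log10(194600.0) = 5.289143
Compute 20 * 5.289143 = 105.7829
TL = 105.7829 - 47.3 = 58.48

58.48 dB


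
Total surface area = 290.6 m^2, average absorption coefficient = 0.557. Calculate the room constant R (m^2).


Given values:
  S = 290.6 m^2, alpha = 0.557
Formula: R = S * alpha / (1 - alpha)
Numerator: 290.6 * 0.557 = 161.8642
Denominator: 1 - 0.557 = 0.443
R = 161.8642 / 0.443 = 365.38

365.38 m^2


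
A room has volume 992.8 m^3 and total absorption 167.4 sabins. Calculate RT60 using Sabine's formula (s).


Given values:
  V = 992.8 m^3
  A = 167.4 sabins
Formula: RT60 = 0.161 * V / A
Numerator: 0.161 * 992.8 = 159.8408
RT60 = 159.8408 / 167.4 = 0.955

0.955 s


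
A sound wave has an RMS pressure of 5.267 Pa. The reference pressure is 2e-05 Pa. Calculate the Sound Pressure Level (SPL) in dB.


Given values:
  p = 5.267 Pa
  p_ref = 2e-05 Pa
Formula: SPL = 20 * log10(p / p_ref)
Compute ratio: p / p_ref = 5.267 / 2e-05 = 263350
Compute log10: log10(263350) = 5.420533
Multiply: SPL = 20 * 5.420533 = 108.41

108.41 dB


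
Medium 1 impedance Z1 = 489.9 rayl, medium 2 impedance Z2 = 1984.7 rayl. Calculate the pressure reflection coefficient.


Given values:
  Z1 = 489.9 rayl, Z2 = 1984.7 rayl
Formula: R = (Z2 - Z1) / (Z2 + Z1)
Numerator: Z2 - Z1 = 1984.7 - 489.9 = 1494.8
Denominator: Z2 + Z1 = 1984.7 + 489.9 = 2474.6
R = 1494.8 / 2474.6 = 0.6041

0.6041


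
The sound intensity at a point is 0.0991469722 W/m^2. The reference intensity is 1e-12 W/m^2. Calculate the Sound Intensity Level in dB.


Given values:
  I = 0.0991469722 W/m^2
  I_ref = 1e-12 W/m^2
Formula: SIL = 10 * log10(I / I_ref)
Compute ratio: I / I_ref = 99146972200
Compute log10: log10(99146972200) = 10.996279
Multiply: SIL = 10 * 10.996279 = 109.96

109.96 dB


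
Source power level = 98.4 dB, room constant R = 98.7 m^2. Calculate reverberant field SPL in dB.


Given values:
  Lw = 98.4 dB, R = 98.7 m^2
Formula: SPL = Lw + 10 * log10(4 / R)
Compute 4 / R = 4 / 98.7 = 0.040527
Compute 10 * log10(0.040527) = -13.9226
SPL = 98.4 + (-13.9226) = 84.48

84.48 dB


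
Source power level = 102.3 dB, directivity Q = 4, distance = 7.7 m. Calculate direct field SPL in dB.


Given values:
  Lw = 102.3 dB, Q = 4, r = 7.7 m
Formula: SPL = Lw + 10 * log10(Q / (4 * pi * r^2))
Compute 4 * pi * r^2 = 4 * pi * 7.7^2 = 745.0601
Compute Q / denom = 4 / 745.0601 = 0.00536869
Compute 10 * log10(0.00536869) = -22.7013
SPL = 102.3 + (-22.7013) = 79.6

79.6 dB


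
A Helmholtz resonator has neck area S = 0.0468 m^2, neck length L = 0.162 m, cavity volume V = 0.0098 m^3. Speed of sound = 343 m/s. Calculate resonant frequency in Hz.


Given values:
  S = 0.0468 m^2, L = 0.162 m, V = 0.0098 m^3, c = 343 m/s
Formula: f = (c / (2*pi)) * sqrt(S / (V * L))
Compute V * L = 0.0098 * 0.162 = 0.0015876
Compute S / (V * L) = 0.0468 / 0.0015876 = 29.4785
Compute sqrt(29.4785) = 5.429411
Compute c / (2*pi) = 343 / 6.283185 = 54.590148
f = 54.590148 * 5.429411 = 296.39

296.39 Hz


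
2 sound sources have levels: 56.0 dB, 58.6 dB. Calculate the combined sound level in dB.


Formula: L_total = 10 * log10( sum(10^(Li/10)) )
  Source 1: 10^(56.0/10) = 398107.1706
  Source 2: 10^(58.6/10) = 724435.9601
Sum of linear values = 1122543.1307
L_total = 10 * log10(1122543.1307) = 60.5

60.5 dB


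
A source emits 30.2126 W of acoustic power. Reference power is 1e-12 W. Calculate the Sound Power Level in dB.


Given values:
  W = 30.2126 W
  W_ref = 1e-12 W
Formula: SWL = 10 * log10(W / W_ref)
Compute ratio: W / W_ref = 30212600000000
Compute log10: log10(30212600000000) = 13.480188
Multiply: SWL = 10 * 13.480188 = 134.8

134.8 dB


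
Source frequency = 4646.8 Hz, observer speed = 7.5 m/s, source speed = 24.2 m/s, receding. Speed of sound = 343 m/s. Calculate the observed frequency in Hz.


Given values:
  f_s = 4646.8 Hz, v_o = 7.5 m/s, v_s = 24.2 m/s
  Direction: receding
Formula: f_o = f_s * (c - v_o) / (c + v_s)
Numerator: c - v_o = 343 - 7.5 = 335.5
Denominator: c + v_s = 343 + 24.2 = 367.2
f_o = 4646.8 * 335.5 / 367.2 = 4245.65

4245.65 Hz


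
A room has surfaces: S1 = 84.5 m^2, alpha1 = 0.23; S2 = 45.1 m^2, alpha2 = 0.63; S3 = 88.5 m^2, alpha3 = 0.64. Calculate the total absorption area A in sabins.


Given surfaces:
  Surface 1: 84.5 * 0.23 = 19.435
  Surface 2: 45.1 * 0.63 = 28.413
  Surface 3: 88.5 * 0.64 = 56.64
Formula: A = sum(Si * alpha_i)
A = 19.435 + 28.413 + 56.64
A = 104.49

104.49 sabins


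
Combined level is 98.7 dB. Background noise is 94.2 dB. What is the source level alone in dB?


Given values:
  L_total = 98.7 dB, L_bg = 94.2 dB
Formula: L_source = 10 * log10(10^(L_total/10) - 10^(L_bg/10))
Convert to linear:
  10^(98.7/10) = 7413102413.0092
  10^(94.2/10) = 2630267991.8954
Difference: 7413102413.0092 - 2630267991.8954 = 4782834421.1138
L_source = 10 * log10(4782834421.1138) = 96.8

96.8 dB


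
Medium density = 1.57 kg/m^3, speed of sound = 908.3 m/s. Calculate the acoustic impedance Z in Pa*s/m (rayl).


Given values:
  rho = 1.57 kg/m^3
  c = 908.3 m/s
Formula: Z = rho * c
Z = 1.57 * 908.3
Z = 1426.03

1426.03 rayl


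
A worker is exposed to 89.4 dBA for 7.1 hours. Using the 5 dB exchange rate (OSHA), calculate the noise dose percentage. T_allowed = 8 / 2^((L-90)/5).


Given values:
  L = 89.4 dBA, T = 7.1 hours
Formula: T_allowed = 8 / 2^((L - 90) / 5)
Compute exponent: (89.4 - 90) / 5 = -0.12
Compute 2^(-0.12) = 0.920188
T_allowed = 8 / 0.920188 = 8.693876 hours
Dose = (T / T_allowed) * 100
Dose = (7.1 / 8.693876) * 100 = 81.67

81.67 %


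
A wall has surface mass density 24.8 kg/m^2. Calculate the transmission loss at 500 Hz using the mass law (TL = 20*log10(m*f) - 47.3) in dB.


Given values:
  m = 24.8 kg/m^2, f = 500 Hz
Formula: TL = 20 * log10(m * f) - 47.3
Compute m * f = 24.8 * 500 = 12400.0
Compute log10(12400.0) = 4.093422
Compute 20 * 4.093422 = 81.8684
TL = 81.8684 - 47.3 = 34.57

34.57 dB


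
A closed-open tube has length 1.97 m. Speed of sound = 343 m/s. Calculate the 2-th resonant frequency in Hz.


Given values:
  Tube type: closed-open, L = 1.97 m, c = 343 m/s, n = 2
Formula: f_n = (2n - 1) * c / (4 * L)
Compute 2n - 1 = 2*2 - 1 = 3
Compute 4 * L = 4 * 1.97 = 7.88
f = 3 * 343 / 7.88
f = 130.58

130.58 Hz


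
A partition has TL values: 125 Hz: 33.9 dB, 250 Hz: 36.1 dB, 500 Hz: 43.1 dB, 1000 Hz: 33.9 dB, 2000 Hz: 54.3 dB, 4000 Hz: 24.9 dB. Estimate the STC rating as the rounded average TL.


Given TL values at each frequency:
  125 Hz: 33.9 dB
  250 Hz: 36.1 dB
  500 Hz: 43.1 dB
  1000 Hz: 33.9 dB
  2000 Hz: 54.3 dB
  4000 Hz: 24.9 dB
Formula: STC ~ round(average of TL values)
Sum = 33.9 + 36.1 + 43.1 + 33.9 + 54.3 + 24.9 = 226.2
Average = 226.2 / 6 = 37.7
Rounded: 38

38


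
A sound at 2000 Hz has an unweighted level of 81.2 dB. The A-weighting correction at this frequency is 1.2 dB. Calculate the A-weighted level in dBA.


Given values:
  SPL = 81.2 dB
  A-weighting at 2000 Hz = 1.2 dB
Formula: L_A = SPL + A_weight
L_A = 81.2 + (1.2)
L_A = 82.4

82.4 dBA


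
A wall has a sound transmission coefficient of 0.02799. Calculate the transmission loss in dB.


Given values:
  tau = 0.02799
Formula: TL = 10 * log10(1 / tau)
Compute 1 / tau = 1 / 0.02799 = 35.727
Compute log10(35.727) = 1.552997
TL = 10 * 1.552997 = 15.53

15.53 dB


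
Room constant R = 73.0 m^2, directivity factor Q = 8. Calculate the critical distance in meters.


Given values:
  R = 73.0 m^2, Q = 8
Formula: d_c = 0.141 * sqrt(Q * R)
Compute Q * R = 8 * 73.0 = 584.0
Compute sqrt(584.0) = 24.1661
d_c = 0.141 * 24.1661 = 3.407

3.407 m


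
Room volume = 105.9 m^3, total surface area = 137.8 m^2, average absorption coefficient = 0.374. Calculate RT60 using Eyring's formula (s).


Given values:
  V = 105.9 m^3, S = 137.8 m^2, alpha = 0.374
Formula: RT60 = 0.161 * V / (-S * ln(1 - alpha))
Compute ln(1 - 0.374) = ln(0.626) = -0.468405
Denominator: -137.8 * -0.468405 = 64.5462
Numerator: 0.161 * 105.9 = 17.0499
RT60 = 17.0499 / 64.5462 = 0.264

0.264 s


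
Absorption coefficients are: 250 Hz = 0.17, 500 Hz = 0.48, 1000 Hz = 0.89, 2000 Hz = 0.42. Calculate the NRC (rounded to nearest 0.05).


Given values:
  a_250 = 0.17, a_500 = 0.48
  a_1000 = 0.89, a_2000 = 0.42
Formula: NRC = (a250 + a500 + a1000 + a2000) / 4
Sum = 0.17 + 0.48 + 0.89 + 0.42 = 1.96
NRC = 1.96 / 4 = 0.49
Rounded to nearest 0.05: 0.5

0.5


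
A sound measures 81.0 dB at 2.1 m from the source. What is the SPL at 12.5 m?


Given values:
  SPL1 = 81.0 dB, r1 = 2.1 m, r2 = 12.5 m
Formula: SPL2 = SPL1 - 20 * log10(r2 / r1)
Compute ratio: r2 / r1 = 12.5 / 2.1 = 5.9524
Compute log10: log10(5.9524) = 0.774692
Compute drop: 20 * 0.774692 = 15.4938
SPL2 = 81.0 - 15.4938 = 65.51

65.51 dB


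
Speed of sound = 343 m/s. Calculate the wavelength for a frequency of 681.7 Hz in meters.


Given values:
  c = 343 m/s, f = 681.7 Hz
Formula: lambda = c / f
lambda = 343 / 681.7
lambda = 0.5032

0.5032 m


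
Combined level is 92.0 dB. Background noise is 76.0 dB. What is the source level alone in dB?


Given values:
  L_total = 92.0 dB, L_bg = 76.0 dB
Formula: L_source = 10 * log10(10^(L_total/10) - 10^(L_bg/10))
Convert to linear:
  10^(92.0/10) = 1584893192.4611
  10^(76.0/10) = 39810717.0553
Difference: 1584893192.4611 - 39810717.0553 = 1545082475.4058
L_source = 10 * log10(1545082475.4058) = 91.89

91.89 dB


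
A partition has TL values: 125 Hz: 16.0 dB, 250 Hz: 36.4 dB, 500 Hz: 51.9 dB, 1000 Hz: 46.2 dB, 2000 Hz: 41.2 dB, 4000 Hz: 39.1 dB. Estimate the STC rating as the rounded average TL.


Given TL values at each frequency:
  125 Hz: 16.0 dB
  250 Hz: 36.4 dB
  500 Hz: 51.9 dB
  1000 Hz: 46.2 dB
  2000 Hz: 41.2 dB
  4000 Hz: 39.1 dB
Formula: STC ~ round(average of TL values)
Sum = 16.0 + 36.4 + 51.9 + 46.2 + 41.2 + 39.1 = 230.8
Average = 230.8 / 6 = 38.47
Rounded: 38

38


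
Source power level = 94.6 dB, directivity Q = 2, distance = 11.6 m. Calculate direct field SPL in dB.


Given values:
  Lw = 94.6 dB, Q = 2, r = 11.6 m
Formula: SPL = Lw + 10 * log10(Q / (4 * pi * r^2))
Compute 4 * pi * r^2 = 4 * pi * 11.6^2 = 1690.9308
Compute Q / denom = 2 / 1690.9308 = 0.00118278
Compute 10 * log10(0.00118278) = -29.271
SPL = 94.6 + (-29.271) = 65.33

65.33 dB


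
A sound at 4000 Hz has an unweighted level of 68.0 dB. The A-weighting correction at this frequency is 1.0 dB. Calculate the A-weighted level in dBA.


Given values:
  SPL = 68.0 dB
  A-weighting at 4000 Hz = 1.0 dB
Formula: L_A = SPL + A_weight
L_A = 68.0 + (1.0)
L_A = 69.0

69.0 dBA


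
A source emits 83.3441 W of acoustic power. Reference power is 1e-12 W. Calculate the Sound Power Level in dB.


Given values:
  W = 83.3441 W
  W_ref = 1e-12 W
Formula: SWL = 10 * log10(W / W_ref)
Compute ratio: W / W_ref = 83344100000000
Compute log10: log10(83344100000000) = 13.920875
Multiply: SWL = 10 * 13.920875 = 139.21

139.21 dB


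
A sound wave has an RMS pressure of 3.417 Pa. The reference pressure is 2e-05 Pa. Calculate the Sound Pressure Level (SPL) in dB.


Given values:
  p = 3.417 Pa
  p_ref = 2e-05 Pa
Formula: SPL = 20 * log10(p / p_ref)
Compute ratio: p / p_ref = 3.417 / 2e-05 = 170850
Compute log10: log10(170850) = 5.232615
Multiply: SPL = 20 * 5.232615 = 104.65

104.65 dB


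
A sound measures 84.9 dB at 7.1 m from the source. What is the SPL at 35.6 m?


Given values:
  SPL1 = 84.9 dB, r1 = 7.1 m, r2 = 35.6 m
Formula: SPL2 = SPL1 - 20 * log10(r2 / r1)
Compute ratio: r2 / r1 = 35.6 / 7.1 = 5.0141
Compute log10: log10(5.0141) = 0.700193
Compute drop: 20 * 0.700193 = 14.0039
SPL2 = 84.9 - 14.0039 = 70.9

70.9 dB


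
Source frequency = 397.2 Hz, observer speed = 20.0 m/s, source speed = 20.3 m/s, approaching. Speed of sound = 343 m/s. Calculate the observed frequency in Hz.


Given values:
  f_s = 397.2 Hz, v_o = 20.0 m/s, v_s = 20.3 m/s
  Direction: approaching
Formula: f_o = f_s * (c + v_o) / (c - v_s)
Numerator: c + v_o = 343 + 20.0 = 363.0
Denominator: c - v_s = 343 - 20.3 = 322.7
f_o = 397.2 * 363.0 / 322.7 = 446.8

446.8 Hz


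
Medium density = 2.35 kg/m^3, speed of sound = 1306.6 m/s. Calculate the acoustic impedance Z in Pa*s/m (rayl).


Given values:
  rho = 2.35 kg/m^3
  c = 1306.6 m/s
Formula: Z = rho * c
Z = 2.35 * 1306.6
Z = 3070.51

3070.51 rayl


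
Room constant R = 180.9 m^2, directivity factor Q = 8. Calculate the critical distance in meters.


Given values:
  R = 180.9 m^2, Q = 8
Formula: d_c = 0.141 * sqrt(Q * R)
Compute Q * R = 8 * 180.9 = 1447.2
Compute sqrt(1447.2) = 38.0421
d_c = 0.141 * 38.0421 = 5.364

5.364 m


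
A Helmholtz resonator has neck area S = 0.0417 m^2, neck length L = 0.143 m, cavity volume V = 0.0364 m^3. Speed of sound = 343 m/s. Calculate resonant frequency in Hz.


Given values:
  S = 0.0417 m^2, L = 0.143 m, V = 0.0364 m^3, c = 343 m/s
Formula: f = (c / (2*pi)) * sqrt(S / (V * L))
Compute V * L = 0.0364 * 0.143 = 0.0052052
Compute S / (V * L) = 0.0417 / 0.0052052 = 8.0112
Compute sqrt(8.0112) = 2.830406
Compute c / (2*pi) = 343 / 6.283185 = 54.590148
f = 54.590148 * 2.830406 = 154.51

154.51 Hz


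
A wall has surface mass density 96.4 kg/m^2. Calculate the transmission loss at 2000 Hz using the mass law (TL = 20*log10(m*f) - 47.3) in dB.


Given values:
  m = 96.4 kg/m^2, f = 2000 Hz
Formula: TL = 20 * log10(m * f) - 47.3
Compute m * f = 96.4 * 2000 = 192800.0
Compute log10(192800.0) = 5.285107
Compute 20 * 5.285107 = 105.7021
TL = 105.7021 - 47.3 = 58.4

58.4 dB


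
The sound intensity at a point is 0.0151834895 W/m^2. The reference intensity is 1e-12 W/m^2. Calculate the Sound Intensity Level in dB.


Given values:
  I = 0.0151834895 W/m^2
  I_ref = 1e-12 W/m^2
Formula: SIL = 10 * log10(I / I_ref)
Compute ratio: I / I_ref = 15183489500
Compute log10: log10(15183489500) = 10.181372
Multiply: SIL = 10 * 10.181372 = 101.81

101.81 dB


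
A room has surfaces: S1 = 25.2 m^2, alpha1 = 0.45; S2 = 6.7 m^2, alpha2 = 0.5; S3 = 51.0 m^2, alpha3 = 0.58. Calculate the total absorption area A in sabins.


Given surfaces:
  Surface 1: 25.2 * 0.45 = 11.34
  Surface 2: 6.7 * 0.5 = 3.35
  Surface 3: 51.0 * 0.58 = 29.58
Formula: A = sum(Si * alpha_i)
A = 11.34 + 3.35 + 29.58
A = 44.27

44.27 sabins


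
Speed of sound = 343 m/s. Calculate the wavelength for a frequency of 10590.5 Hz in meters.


Given values:
  c = 343 m/s, f = 10590.5 Hz
Formula: lambda = c / f
lambda = 343 / 10590.5
lambda = 0.0324

0.0324 m


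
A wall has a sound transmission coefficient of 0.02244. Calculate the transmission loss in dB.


Given values:
  tau = 0.02244
Formula: TL = 10 * log10(1 / tau)
Compute 1 / tau = 1 / 0.02244 = 44.5633
Compute log10(44.5633) = 1.648977
TL = 10 * 1.648977 = 16.49

16.49 dB


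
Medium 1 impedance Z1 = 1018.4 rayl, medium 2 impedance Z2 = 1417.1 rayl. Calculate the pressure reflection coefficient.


Given values:
  Z1 = 1018.4 rayl, Z2 = 1417.1 rayl
Formula: R = (Z2 - Z1) / (Z2 + Z1)
Numerator: Z2 - Z1 = 1417.1 - 1018.4 = 398.7
Denominator: Z2 + Z1 = 1417.1 + 1018.4 = 2435.5
R = 398.7 / 2435.5 = 0.1637

0.1637


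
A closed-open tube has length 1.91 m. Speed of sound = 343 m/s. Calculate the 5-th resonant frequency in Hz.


Given values:
  Tube type: closed-open, L = 1.91 m, c = 343 m/s, n = 5
Formula: f_n = (2n - 1) * c / (4 * L)
Compute 2n - 1 = 2*5 - 1 = 9
Compute 4 * L = 4 * 1.91 = 7.64
f = 9 * 343 / 7.64
f = 404.06

404.06 Hz


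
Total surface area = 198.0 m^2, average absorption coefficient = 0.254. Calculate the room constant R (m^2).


Given values:
  S = 198.0 m^2, alpha = 0.254
Formula: R = S * alpha / (1 - alpha)
Numerator: 198.0 * 0.254 = 50.292
Denominator: 1 - 0.254 = 0.746
R = 50.292 / 0.746 = 67.42

67.42 m^2


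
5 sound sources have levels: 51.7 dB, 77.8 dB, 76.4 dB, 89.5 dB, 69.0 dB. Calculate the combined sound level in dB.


Formula: L_total = 10 * log10( sum(10^(Li/10)) )
  Source 1: 10^(51.7/10) = 147910.8388
  Source 2: 10^(77.8/10) = 60255958.6074
  Source 3: 10^(76.4/10) = 43651583.224
  Source 4: 10^(89.5/10) = 891250938.1337
  Source 5: 10^(69.0/10) = 7943282.3472
Sum of linear values = 1003249673.1511
L_total = 10 * log10(1003249673.1511) = 90.01

90.01 dB


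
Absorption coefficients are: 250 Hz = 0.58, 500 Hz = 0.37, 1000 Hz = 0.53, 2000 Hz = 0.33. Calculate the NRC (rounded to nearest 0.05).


Given values:
  a_250 = 0.58, a_500 = 0.37
  a_1000 = 0.53, a_2000 = 0.33
Formula: NRC = (a250 + a500 + a1000 + a2000) / 4
Sum = 0.58 + 0.37 + 0.53 + 0.33 = 1.81
NRC = 1.81 / 4 = 0.4525
Rounded to nearest 0.05: 0.45

0.45


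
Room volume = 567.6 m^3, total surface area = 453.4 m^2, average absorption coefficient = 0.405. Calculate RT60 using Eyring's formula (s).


Given values:
  V = 567.6 m^3, S = 453.4 m^2, alpha = 0.405
Formula: RT60 = 0.161 * V / (-S * ln(1 - alpha))
Compute ln(1 - 0.405) = ln(0.595) = -0.519194
Denominator: -453.4 * -0.519194 = 235.4026
Numerator: 0.161 * 567.6 = 91.3836
RT60 = 91.3836 / 235.4026 = 0.388

0.388 s


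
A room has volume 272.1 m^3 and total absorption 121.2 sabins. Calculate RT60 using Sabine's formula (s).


Given values:
  V = 272.1 m^3
  A = 121.2 sabins
Formula: RT60 = 0.161 * V / A
Numerator: 0.161 * 272.1 = 43.8081
RT60 = 43.8081 / 121.2 = 0.361

0.361 s


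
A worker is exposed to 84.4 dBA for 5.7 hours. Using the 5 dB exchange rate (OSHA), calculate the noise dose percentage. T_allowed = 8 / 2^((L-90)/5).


Given values:
  L = 84.4 dBA, T = 5.7 hours
Formula: T_allowed = 8 / 2^((L - 90) / 5)
Compute exponent: (84.4 - 90) / 5 = -1.12
Compute 2^(-1.12) = 0.460094
T_allowed = 8 / 0.460094 = 17.387751 hours
Dose = (T / T_allowed) * 100
Dose = (5.7 / 17.387751) * 100 = 32.78

32.78 %


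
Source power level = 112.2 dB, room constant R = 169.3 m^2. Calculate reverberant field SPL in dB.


Given values:
  Lw = 112.2 dB, R = 169.3 m^2
Formula: SPL = Lw + 10 * log10(4 / R)
Compute 4 / R = 4 / 169.3 = 0.023627
Compute 10 * log10(0.023627) = -16.2659
SPL = 112.2 + (-16.2659) = 95.93

95.93 dB


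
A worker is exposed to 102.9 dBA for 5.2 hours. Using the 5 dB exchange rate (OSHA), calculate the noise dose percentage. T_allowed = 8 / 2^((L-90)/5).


Given values:
  L = 102.9 dBA, T = 5.2 hours
Formula: T_allowed = 8 / 2^((L - 90) / 5)
Compute exponent: (102.9 - 90) / 5 = 2.58
Compute 2^(2.58) = 5.979397
T_allowed = 8 / 5.979397 = 1.337928 hours
Dose = (T / T_allowed) * 100
Dose = (5.2 / 1.337928) * 100 = 388.66

388.66 %


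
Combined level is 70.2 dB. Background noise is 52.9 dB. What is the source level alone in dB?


Given values:
  L_total = 70.2 dB, L_bg = 52.9 dB
Formula: L_source = 10 * log10(10^(L_total/10) - 10^(L_bg/10))
Convert to linear:
  10^(70.2/10) = 10471285.4805
  10^(52.9/10) = 194984.46
Difference: 10471285.4805 - 194984.46 = 10276301.0205
L_source = 10 * log10(10276301.0205) = 70.12

70.12 dB


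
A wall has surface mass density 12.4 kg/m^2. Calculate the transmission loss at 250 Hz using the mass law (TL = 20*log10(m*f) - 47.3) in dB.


Given values:
  m = 12.4 kg/m^2, f = 250 Hz
Formula: TL = 20 * log10(m * f) - 47.3
Compute m * f = 12.4 * 250 = 3100.0
Compute log10(3100.0) = 3.491362
Compute 20 * 3.491362 = 69.8272
TL = 69.8272 - 47.3 = 22.53

22.53 dB


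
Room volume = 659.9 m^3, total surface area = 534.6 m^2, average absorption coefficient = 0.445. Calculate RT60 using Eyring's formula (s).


Given values:
  V = 659.9 m^3, S = 534.6 m^2, alpha = 0.445
Formula: RT60 = 0.161 * V / (-S * ln(1 - alpha))
Compute ln(1 - 0.445) = ln(0.555) = -0.588787
Denominator: -534.6 * -0.588787 = 314.7655
Numerator: 0.161 * 659.9 = 106.2439
RT60 = 106.2439 / 314.7655 = 0.338

0.338 s


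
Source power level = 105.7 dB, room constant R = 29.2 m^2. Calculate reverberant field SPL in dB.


Given values:
  Lw = 105.7 dB, R = 29.2 m^2
Formula: SPL = Lw + 10 * log10(4 / R)
Compute 4 / R = 4 / 29.2 = 0.136986
Compute 10 * log10(0.136986) = -8.6332
SPL = 105.7 + (-8.6332) = 97.07

97.07 dB


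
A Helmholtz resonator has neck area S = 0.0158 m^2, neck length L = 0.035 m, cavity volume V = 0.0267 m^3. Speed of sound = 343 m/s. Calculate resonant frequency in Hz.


Given values:
  S = 0.0158 m^2, L = 0.035 m, V = 0.0267 m^3, c = 343 m/s
Formula: f = (c / (2*pi)) * sqrt(S / (V * L))
Compute V * L = 0.0267 * 0.035 = 0.0009345
Compute S / (V * L) = 0.0158 / 0.0009345 = 16.9074
Compute sqrt(16.9074) = 4.111861
Compute c / (2*pi) = 343 / 6.283185 = 54.590148
f = 54.590148 * 4.111861 = 224.47

224.47 Hz


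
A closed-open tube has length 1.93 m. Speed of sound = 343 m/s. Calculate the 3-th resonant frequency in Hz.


Given values:
  Tube type: closed-open, L = 1.93 m, c = 343 m/s, n = 3
Formula: f_n = (2n - 1) * c / (4 * L)
Compute 2n - 1 = 2*3 - 1 = 5
Compute 4 * L = 4 * 1.93 = 7.72
f = 5 * 343 / 7.72
f = 222.15

222.15 Hz


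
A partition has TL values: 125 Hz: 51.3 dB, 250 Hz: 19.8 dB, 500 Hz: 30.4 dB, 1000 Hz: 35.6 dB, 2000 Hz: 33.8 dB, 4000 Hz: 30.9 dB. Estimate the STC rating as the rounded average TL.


Given TL values at each frequency:
  125 Hz: 51.3 dB
  250 Hz: 19.8 dB
  500 Hz: 30.4 dB
  1000 Hz: 35.6 dB
  2000 Hz: 33.8 dB
  4000 Hz: 30.9 dB
Formula: STC ~ round(average of TL values)
Sum = 51.3 + 19.8 + 30.4 + 35.6 + 33.8 + 30.9 = 201.8
Average = 201.8 / 6 = 33.63
Rounded: 34

34


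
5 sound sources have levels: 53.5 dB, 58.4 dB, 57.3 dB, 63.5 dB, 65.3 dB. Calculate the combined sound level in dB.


Formula: L_total = 10 * log10( sum(10^(Li/10)) )
  Source 1: 10^(53.5/10) = 223872.1139
  Source 2: 10^(58.4/10) = 691830.9709
  Source 3: 10^(57.3/10) = 537031.7964
  Source 4: 10^(63.5/10) = 2238721.1386
  Source 5: 10^(65.3/10) = 3388441.5614
Sum of linear values = 7079897.5812
L_total = 10 * log10(7079897.5812) = 68.5

68.5 dB


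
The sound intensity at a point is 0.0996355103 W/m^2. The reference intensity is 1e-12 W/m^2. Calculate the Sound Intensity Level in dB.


Given values:
  I = 0.0996355103 W/m^2
  I_ref = 1e-12 W/m^2
Formula: SIL = 10 * log10(I / I_ref)
Compute ratio: I / I_ref = 99635510300
Compute log10: log10(99635510300) = 10.998414
Multiply: SIL = 10 * 10.998414 = 109.98

109.98 dB


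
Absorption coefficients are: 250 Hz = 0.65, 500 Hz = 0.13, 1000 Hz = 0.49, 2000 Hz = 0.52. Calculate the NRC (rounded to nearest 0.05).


Given values:
  a_250 = 0.65, a_500 = 0.13
  a_1000 = 0.49, a_2000 = 0.52
Formula: NRC = (a250 + a500 + a1000 + a2000) / 4
Sum = 0.65 + 0.13 + 0.49 + 0.52 = 1.79
NRC = 1.79 / 4 = 0.4475
Rounded to nearest 0.05: 0.45

0.45


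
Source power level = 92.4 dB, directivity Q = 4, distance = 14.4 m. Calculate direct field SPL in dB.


Given values:
  Lw = 92.4 dB, Q = 4, r = 14.4 m
Formula: SPL = Lw + 10 * log10(Q / (4 * pi * r^2))
Compute 4 * pi * r^2 = 4 * pi * 14.4^2 = 2605.7626
Compute Q / denom = 4 / 2605.7626 = 0.00153506
Compute 10 * log10(0.00153506) = -28.1387
SPL = 92.4 + (-28.1387) = 64.26

64.26 dB


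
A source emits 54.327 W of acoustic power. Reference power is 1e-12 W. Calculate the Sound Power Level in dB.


Given values:
  W = 54.327 W
  W_ref = 1e-12 W
Formula: SWL = 10 * log10(W / W_ref)
Compute ratio: W / W_ref = 54327000000000
Compute log10: log10(54327000000000) = 13.735016
Multiply: SWL = 10 * 13.735016 = 137.35

137.35 dB


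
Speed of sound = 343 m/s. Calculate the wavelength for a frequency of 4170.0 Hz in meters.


Given values:
  c = 343 m/s, f = 4170.0 Hz
Formula: lambda = c / f
lambda = 343 / 4170.0
lambda = 0.0823

0.0823 m


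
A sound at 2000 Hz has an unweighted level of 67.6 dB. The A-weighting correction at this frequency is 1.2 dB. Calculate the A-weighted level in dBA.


Given values:
  SPL = 67.6 dB
  A-weighting at 2000 Hz = 1.2 dB
Formula: L_A = SPL + A_weight
L_A = 67.6 + (1.2)
L_A = 68.8

68.8 dBA


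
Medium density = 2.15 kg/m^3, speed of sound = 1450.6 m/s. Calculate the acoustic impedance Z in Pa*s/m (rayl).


Given values:
  rho = 2.15 kg/m^3
  c = 1450.6 m/s
Formula: Z = rho * c
Z = 2.15 * 1450.6
Z = 3118.79

3118.79 rayl


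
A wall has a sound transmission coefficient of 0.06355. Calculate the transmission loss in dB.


Given values:
  tau = 0.06355
Formula: TL = 10 * log10(1 / tau)
Compute 1 / tau = 1 / 0.06355 = 15.7356
Compute log10(15.7356) = 1.196883
TL = 10 * 1.196883 = 11.97

11.97 dB


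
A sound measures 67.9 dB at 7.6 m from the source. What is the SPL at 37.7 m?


Given values:
  SPL1 = 67.9 dB, r1 = 7.6 m, r2 = 37.7 m
Formula: SPL2 = SPL1 - 20 * log10(r2 / r1)
Compute ratio: r2 / r1 = 37.7 / 7.6 = 4.9605
Compute log10: log10(4.9605) = 0.695525
Compute drop: 20 * 0.695525 = 13.9105
SPL2 = 67.9 - 13.9105 = 53.99

53.99 dB


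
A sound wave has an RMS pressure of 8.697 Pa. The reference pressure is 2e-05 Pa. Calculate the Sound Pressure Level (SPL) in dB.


Given values:
  p = 8.697 Pa
  p_ref = 2e-05 Pa
Formula: SPL = 20 * log10(p / p_ref)
Compute ratio: p / p_ref = 8.697 / 2e-05 = 434850
Compute log10: log10(434850) = 5.638339
Multiply: SPL = 20 * 5.638339 = 112.77

112.77 dB


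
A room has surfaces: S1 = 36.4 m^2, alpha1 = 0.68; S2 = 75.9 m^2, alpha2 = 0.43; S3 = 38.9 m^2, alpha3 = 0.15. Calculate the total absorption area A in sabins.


Given surfaces:
  Surface 1: 36.4 * 0.68 = 24.752
  Surface 2: 75.9 * 0.43 = 32.637
  Surface 3: 38.9 * 0.15 = 5.835
Formula: A = sum(Si * alpha_i)
A = 24.752 + 32.637 + 5.835
A = 63.22

63.22 sabins


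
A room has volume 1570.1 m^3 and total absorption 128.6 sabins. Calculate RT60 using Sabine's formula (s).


Given values:
  V = 1570.1 m^3
  A = 128.6 sabins
Formula: RT60 = 0.161 * V / A
Numerator: 0.161 * 1570.1 = 252.7861
RT60 = 252.7861 / 128.6 = 1.966

1.966 s


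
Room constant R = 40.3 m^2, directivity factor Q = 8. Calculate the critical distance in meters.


Given values:
  R = 40.3 m^2, Q = 8
Formula: d_c = 0.141 * sqrt(Q * R)
Compute Q * R = 8 * 40.3 = 322.4
Compute sqrt(322.4) = 17.9555
d_c = 0.141 * 17.9555 = 2.532

2.532 m


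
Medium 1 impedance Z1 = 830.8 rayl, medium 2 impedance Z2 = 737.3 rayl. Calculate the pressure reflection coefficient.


Given values:
  Z1 = 830.8 rayl, Z2 = 737.3 rayl
Formula: R = (Z2 - Z1) / (Z2 + Z1)
Numerator: Z2 - Z1 = 737.3 - 830.8 = -93.5
Denominator: Z2 + Z1 = 737.3 + 830.8 = 1568.1
R = -93.5 / 1568.1 = -0.0596

-0.0596


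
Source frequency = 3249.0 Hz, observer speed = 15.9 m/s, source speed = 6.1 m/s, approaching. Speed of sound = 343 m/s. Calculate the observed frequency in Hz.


Given values:
  f_s = 3249.0 Hz, v_o = 15.9 m/s, v_s = 6.1 m/s
  Direction: approaching
Formula: f_o = f_s * (c + v_o) / (c - v_s)
Numerator: c + v_o = 343 + 15.9 = 358.9
Denominator: c - v_s = 343 - 6.1 = 336.9
f_o = 3249.0 * 358.9 / 336.9 = 3461.16

3461.16 Hz


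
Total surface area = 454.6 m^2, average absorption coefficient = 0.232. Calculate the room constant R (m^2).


Given values:
  S = 454.6 m^2, alpha = 0.232
Formula: R = S * alpha / (1 - alpha)
Numerator: 454.6 * 0.232 = 105.4672
Denominator: 1 - 0.232 = 0.768
R = 105.4672 / 0.768 = 137.33

137.33 m^2


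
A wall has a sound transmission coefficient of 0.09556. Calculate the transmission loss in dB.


Given values:
  tau = 0.09556
Formula: TL = 10 * log10(1 / tau)
Compute 1 / tau = 1 / 0.09556 = 10.4646
Compute log10(10.4646) = 1.019723
TL = 10 * 1.019723 = 10.2

10.2 dB


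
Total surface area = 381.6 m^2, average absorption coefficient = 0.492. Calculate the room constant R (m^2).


Given values:
  S = 381.6 m^2, alpha = 0.492
Formula: R = S * alpha / (1 - alpha)
Numerator: 381.6 * 0.492 = 187.7472
Denominator: 1 - 0.492 = 0.508
R = 187.7472 / 0.508 = 369.58

369.58 m^2


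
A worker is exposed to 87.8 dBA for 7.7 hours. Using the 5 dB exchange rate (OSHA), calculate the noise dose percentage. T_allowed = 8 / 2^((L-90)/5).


Given values:
  L = 87.8 dBA, T = 7.7 hours
Formula: T_allowed = 8 / 2^((L - 90) / 5)
Compute exponent: (87.8 - 90) / 5 = -0.44
Compute 2^(-0.44) = 0.737135
T_allowed = 8 / 0.737135 = 10.852829 hours
Dose = (T / T_allowed) * 100
Dose = (7.7 / 10.852829) * 100 = 70.95

70.95 %


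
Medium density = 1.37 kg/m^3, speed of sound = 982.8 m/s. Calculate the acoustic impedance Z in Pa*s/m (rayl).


Given values:
  rho = 1.37 kg/m^3
  c = 982.8 m/s
Formula: Z = rho * c
Z = 1.37 * 982.8
Z = 1346.44

1346.44 rayl


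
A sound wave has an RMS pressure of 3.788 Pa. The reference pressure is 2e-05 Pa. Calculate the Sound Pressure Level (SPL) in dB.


Given values:
  p = 3.788 Pa
  p_ref = 2e-05 Pa
Formula: SPL = 20 * log10(p / p_ref)
Compute ratio: p / p_ref = 3.788 / 2e-05 = 189400
Compute log10: log10(189400) = 5.27738
Multiply: SPL = 20 * 5.27738 = 105.55

105.55 dB


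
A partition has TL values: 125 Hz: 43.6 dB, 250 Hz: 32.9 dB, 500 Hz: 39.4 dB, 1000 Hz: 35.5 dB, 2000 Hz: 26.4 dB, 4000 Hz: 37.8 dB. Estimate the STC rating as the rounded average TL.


Given TL values at each frequency:
  125 Hz: 43.6 dB
  250 Hz: 32.9 dB
  500 Hz: 39.4 dB
  1000 Hz: 35.5 dB
  2000 Hz: 26.4 dB
  4000 Hz: 37.8 dB
Formula: STC ~ round(average of TL values)
Sum = 43.6 + 32.9 + 39.4 + 35.5 + 26.4 + 37.8 = 215.6
Average = 215.6 / 6 = 35.93
Rounded: 36

36


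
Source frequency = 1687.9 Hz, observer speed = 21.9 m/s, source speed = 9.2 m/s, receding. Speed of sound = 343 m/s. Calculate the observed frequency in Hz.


Given values:
  f_s = 1687.9 Hz, v_o = 21.9 m/s, v_s = 9.2 m/s
  Direction: receding
Formula: f_o = f_s * (c - v_o) / (c + v_s)
Numerator: c - v_o = 343 - 21.9 = 321.1
Denominator: c + v_s = 343 + 9.2 = 352.2
f_o = 1687.9 * 321.1 / 352.2 = 1538.85

1538.85 Hz


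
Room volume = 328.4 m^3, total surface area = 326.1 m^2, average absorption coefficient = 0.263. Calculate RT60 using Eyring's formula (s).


Given values:
  V = 328.4 m^3, S = 326.1 m^2, alpha = 0.263
Formula: RT60 = 0.161 * V / (-S * ln(1 - alpha))
Compute ln(1 - 0.263) = ln(0.737) = -0.305167
Denominator: -326.1 * -0.305167 = 99.515
Numerator: 0.161 * 328.4 = 52.8724
RT60 = 52.8724 / 99.515 = 0.531

0.531 s


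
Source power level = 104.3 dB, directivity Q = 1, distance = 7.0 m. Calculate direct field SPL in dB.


Given values:
  Lw = 104.3 dB, Q = 1, r = 7.0 m
Formula: SPL = Lw + 10 * log10(Q / (4 * pi * r^2))
Compute 4 * pi * r^2 = 4 * pi * 7.0^2 = 615.7522
Compute Q / denom = 1 / 615.7522 = 0.00162403
Compute 10 * log10(0.00162403) = -27.8941
SPL = 104.3 + (-27.8941) = 76.41

76.41 dB


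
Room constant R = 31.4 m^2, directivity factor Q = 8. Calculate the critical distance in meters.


Given values:
  R = 31.4 m^2, Q = 8
Formula: d_c = 0.141 * sqrt(Q * R)
Compute Q * R = 8 * 31.4 = 251.2
Compute sqrt(251.2) = 15.8493
d_c = 0.141 * 15.8493 = 2.235

2.235 m


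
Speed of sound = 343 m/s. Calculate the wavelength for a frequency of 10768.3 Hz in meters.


Given values:
  c = 343 m/s, f = 10768.3 Hz
Formula: lambda = c / f
lambda = 343 / 10768.3
lambda = 0.0319

0.0319 m
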